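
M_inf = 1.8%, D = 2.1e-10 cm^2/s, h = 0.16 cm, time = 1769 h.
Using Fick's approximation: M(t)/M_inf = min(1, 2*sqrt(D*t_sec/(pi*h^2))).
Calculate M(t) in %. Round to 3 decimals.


t = 6368400 s
ratio = min(1, 2*sqrt(2.1e-10*6368400/(pi*0.0256)))
= 0.257905
M(t) = 1.8 * 0.257905 = 0.464%

0.464


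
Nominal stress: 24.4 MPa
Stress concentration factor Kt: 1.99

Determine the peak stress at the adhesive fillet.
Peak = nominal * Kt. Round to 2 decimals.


Peak stress = 24.4 * 1.99
= 48.56 MPa

48.56


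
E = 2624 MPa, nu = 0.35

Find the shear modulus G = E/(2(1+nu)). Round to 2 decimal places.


G = 2624 / (2 * 1.35)
= 971.85 MPa

971.85


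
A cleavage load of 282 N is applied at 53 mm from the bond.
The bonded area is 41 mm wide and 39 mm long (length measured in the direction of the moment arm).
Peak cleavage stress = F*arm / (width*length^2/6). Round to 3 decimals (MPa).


Moment = 282 * 53 = 14946 N*mm
Section modulus = 41 * 1521 / 6 = 62361 / 6 mm^3
Stress = 14946 / (62361 / 6) = 89676 / 62361
= 1.438 MPa

1.438


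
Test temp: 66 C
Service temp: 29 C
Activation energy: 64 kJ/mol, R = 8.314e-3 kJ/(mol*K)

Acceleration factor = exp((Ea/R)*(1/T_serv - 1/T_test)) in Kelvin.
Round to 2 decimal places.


AF = exp((64/0.008314)*(1/302.15 - 1/339.15))
= 16.11

16.11


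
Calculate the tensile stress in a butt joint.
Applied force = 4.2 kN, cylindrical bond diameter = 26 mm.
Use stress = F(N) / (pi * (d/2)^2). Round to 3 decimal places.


A = pi * 13.0^2 = 530.9292 mm^2
sigma = 4200.0 / 530.9292 = 7.911 MPa

7.911


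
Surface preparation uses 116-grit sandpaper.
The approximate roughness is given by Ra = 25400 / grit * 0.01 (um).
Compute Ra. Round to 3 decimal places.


Ra = 25400 / 116 * 0.01
= 254 / 116
= 2.190 um

2.190


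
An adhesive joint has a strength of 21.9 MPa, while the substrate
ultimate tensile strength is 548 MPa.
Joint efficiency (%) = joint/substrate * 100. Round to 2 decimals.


Efficiency = 21.9 / 548 * 100
= 4.00%

4.00


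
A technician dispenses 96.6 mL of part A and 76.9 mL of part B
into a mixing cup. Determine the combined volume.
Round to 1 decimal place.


Combined volume = 96.6 + 76.9
= 173.5 mL

173.5


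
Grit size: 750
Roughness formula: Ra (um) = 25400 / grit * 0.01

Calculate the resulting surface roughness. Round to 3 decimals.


Ra = 25400 / 750 * 0.01
= 0.339 um

0.339


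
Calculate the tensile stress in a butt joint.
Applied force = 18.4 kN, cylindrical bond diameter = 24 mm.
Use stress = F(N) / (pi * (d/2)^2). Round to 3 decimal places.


A = pi * 12.0^2 = 452.3893 mm^2
sigma = 18400.0 / 452.3893 = 40.673 MPa

40.673


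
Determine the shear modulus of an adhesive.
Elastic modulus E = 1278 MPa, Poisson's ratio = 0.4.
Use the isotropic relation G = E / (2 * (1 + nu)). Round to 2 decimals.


G = 1278 / (2*(1+0.4)) = 1278 / 2.80
= 456.43 MPa

456.43


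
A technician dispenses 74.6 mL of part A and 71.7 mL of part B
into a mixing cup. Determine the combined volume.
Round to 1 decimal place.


Combined volume = 74.6 + 71.7
= 146.3 mL

146.3


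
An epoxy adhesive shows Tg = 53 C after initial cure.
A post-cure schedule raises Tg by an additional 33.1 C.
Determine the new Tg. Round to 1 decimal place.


New Tg = 53 + 33.1
= 86.1 C

86.1


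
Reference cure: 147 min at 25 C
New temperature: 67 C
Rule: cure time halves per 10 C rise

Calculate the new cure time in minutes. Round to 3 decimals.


factor = 2^((67-25)/10) = 18.3792
t_new = 147 / 18.3792 = 7.998 min

7.998


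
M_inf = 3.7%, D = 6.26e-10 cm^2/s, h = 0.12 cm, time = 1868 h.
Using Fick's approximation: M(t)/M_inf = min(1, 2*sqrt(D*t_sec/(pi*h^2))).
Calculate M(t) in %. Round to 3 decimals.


t = 6724800 s
ratio = min(1, 2*sqrt(6.26e-10*6724800/(pi*0.0144)))
= 0.610099
M(t) = 3.7 * 0.610099 = 2.257%

2.257


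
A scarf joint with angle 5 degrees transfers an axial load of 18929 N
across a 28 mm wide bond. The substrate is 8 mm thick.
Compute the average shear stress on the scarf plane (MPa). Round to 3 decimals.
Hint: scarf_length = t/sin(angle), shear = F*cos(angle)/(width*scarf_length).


scarf_length = 8 / sin(5 deg) = 91.7897 mm
cos(5 deg) = 0.996195
shear stress = 18929 * 0.996195 / (28 * 91.7897)
= 7.337 MPa

7.337


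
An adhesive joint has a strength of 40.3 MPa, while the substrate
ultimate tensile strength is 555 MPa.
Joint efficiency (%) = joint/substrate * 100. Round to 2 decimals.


Efficiency = 40.3 / 555 * 100
= 7.26%

7.26


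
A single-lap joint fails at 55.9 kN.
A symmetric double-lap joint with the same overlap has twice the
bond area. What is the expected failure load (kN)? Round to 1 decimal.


Double-lap load = 2 * 55.9 = 111.8 kN

111.8


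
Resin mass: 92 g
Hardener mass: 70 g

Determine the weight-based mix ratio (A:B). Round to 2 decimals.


Ratio = 92 / 70 = 1.31

1.31


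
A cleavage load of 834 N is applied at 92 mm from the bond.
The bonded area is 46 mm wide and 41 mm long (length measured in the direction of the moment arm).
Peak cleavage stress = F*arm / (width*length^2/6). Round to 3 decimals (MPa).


Moment = 834 * 92 = 76728 N*mm
Section modulus = 46 * 1681 / 6 = 77326 / 6 mm^3
Stress = 76728 / (77326 / 6) = 460368 / 77326
= 5.954 MPa

5.954


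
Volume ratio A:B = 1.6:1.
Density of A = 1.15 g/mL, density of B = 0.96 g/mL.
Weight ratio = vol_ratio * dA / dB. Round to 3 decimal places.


Wt ratio = 1.6 * 1.15 / 0.96
= 1.917

1.917


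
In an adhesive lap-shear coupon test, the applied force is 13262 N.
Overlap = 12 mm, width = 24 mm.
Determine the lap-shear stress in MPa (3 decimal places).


stress = F / (overlap * width)
= 13262 / (12 * 24)
= 46.049 MPa

46.049


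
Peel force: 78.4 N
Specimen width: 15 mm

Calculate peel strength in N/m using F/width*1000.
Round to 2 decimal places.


Peel strength = 78.4 / 15 * 1000 = 5226.67 N/m

5226.67


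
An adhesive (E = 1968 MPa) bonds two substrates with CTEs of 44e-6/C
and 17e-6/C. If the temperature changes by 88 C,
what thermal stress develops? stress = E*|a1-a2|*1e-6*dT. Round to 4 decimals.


Stress = 1968 * |44 - 17| * 1e-6 * 88
= 4.6760 MPa

4.6760


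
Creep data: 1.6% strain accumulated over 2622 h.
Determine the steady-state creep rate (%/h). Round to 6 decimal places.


Rate = 1.6 / 2622 = 0.000610 %/h

0.000610


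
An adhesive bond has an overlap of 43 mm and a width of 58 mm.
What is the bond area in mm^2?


Bond area = overlap * width
= 43 * 58
= 2494 mm^2

2494


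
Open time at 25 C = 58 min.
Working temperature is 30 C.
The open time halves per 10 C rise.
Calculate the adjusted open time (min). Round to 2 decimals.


factor = 2^((30 - 25) / 10) = 1.4142
ot = 58 / 1.4142 = 41.01 min

41.01


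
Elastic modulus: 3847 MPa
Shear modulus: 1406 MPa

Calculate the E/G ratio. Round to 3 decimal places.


E / G = 3847 / 1406 = 2.736

2.736


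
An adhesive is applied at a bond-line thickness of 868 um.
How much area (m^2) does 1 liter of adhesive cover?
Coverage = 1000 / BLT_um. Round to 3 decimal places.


Coverage = 1000 / 868 = 1.152 m^2

1.152


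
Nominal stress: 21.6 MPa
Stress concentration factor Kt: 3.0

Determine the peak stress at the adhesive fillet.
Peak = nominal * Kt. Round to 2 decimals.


Peak stress = 21.6 * 3.0
= 64.80 MPa

64.80


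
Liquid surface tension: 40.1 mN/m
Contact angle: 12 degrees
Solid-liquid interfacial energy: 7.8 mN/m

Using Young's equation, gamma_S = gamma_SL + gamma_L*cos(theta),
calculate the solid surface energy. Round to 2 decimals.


gamma_S = 7.8 + 40.1 * cos(12)
= 47.02 mN/m

47.02


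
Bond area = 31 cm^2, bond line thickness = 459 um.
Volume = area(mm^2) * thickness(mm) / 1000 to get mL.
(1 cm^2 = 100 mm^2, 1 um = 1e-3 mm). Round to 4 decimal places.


area_mm2 = 31 * 100 = 3100
blt_mm = 459 * 1e-3 = 0.459
vol_mm3 = 3100 * 0.459 = 1422.9
vol_mL = 1422.9 / 1000 = 1.4229 mL

1.4229


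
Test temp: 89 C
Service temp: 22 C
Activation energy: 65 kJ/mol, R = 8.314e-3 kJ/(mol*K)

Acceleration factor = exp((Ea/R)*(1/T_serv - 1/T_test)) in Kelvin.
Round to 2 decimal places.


AF = exp((65/0.008314)*(1/295.15 - 1/362.15))
= 134.37

134.37


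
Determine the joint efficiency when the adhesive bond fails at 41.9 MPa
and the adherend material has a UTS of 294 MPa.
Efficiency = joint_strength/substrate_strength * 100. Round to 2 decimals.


Joint efficiency = 41.9 / 294 * 100
= 14.25%

14.25


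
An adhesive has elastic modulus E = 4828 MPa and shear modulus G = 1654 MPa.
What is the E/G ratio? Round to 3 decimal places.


E/G = 4828 / 1654 = 2.919

2.919


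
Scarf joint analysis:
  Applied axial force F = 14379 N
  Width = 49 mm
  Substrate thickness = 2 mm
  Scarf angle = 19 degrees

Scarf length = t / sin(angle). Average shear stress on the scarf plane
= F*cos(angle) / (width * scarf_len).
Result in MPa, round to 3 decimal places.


Scarf length = 2 / sin(19 deg) = 6.1431 mm
cos(19 deg) = 0.945519
Shear = 14379 * 0.945519 / (49 * 6.1431)
= 45.166 MPa

45.166


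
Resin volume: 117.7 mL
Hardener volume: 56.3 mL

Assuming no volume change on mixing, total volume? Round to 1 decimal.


V_total = 117.7 + 56.3 = 174.0 mL

174.0


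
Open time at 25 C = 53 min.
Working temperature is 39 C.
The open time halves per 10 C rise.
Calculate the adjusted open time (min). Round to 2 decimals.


factor = 2^((39 - 25) / 10) = 2.6390
ot = 53 / 2.6390 = 20.08 min

20.08


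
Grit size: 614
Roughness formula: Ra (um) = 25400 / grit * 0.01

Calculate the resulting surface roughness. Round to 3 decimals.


Ra = 25400 / 614 * 0.01
= 0.414 um

0.414


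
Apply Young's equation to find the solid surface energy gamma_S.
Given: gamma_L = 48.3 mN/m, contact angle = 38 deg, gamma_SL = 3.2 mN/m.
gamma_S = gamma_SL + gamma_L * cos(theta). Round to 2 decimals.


theta_rad = 38 * pi/180 = 0.663225
gamma_S = 3.2 + 48.3 * cos(0.663225)
= 41.26 mN/m

41.26


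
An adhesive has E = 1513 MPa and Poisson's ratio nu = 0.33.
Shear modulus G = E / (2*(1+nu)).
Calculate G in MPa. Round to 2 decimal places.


G = 1513 / (2*(1+0.33))
= 1513 / 2.66
= 568.80 MPa

568.80


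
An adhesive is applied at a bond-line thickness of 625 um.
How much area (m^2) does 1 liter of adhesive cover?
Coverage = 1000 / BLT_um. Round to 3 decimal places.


Coverage = 1000 / 625 = 1.600 m^2

1.600


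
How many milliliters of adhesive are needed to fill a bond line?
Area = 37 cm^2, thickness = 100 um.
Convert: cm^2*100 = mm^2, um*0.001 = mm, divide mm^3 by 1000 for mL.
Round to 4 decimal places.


= (37 * 100) * (100 * 0.001) / 1000
= 0.3700 mL

0.3700


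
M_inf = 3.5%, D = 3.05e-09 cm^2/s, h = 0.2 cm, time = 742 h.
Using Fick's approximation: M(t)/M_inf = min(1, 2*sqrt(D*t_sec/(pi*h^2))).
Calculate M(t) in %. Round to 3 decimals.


t = 2671200 s
ratio = min(1, 2*sqrt(3.05e-09*2671200/(pi*0.0400)))
= 0.509247
M(t) = 3.5 * 0.509247 = 1.782%

1.782


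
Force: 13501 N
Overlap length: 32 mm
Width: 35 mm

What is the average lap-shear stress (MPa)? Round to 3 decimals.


Average shear stress = F / (overlap * width)
= 13501 / (32 * 35)
= 12.054 MPa

12.054


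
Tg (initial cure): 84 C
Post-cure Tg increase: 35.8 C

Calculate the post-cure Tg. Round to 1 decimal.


Post-cure Tg = 84 + 35.8 = 119.8 C

119.8


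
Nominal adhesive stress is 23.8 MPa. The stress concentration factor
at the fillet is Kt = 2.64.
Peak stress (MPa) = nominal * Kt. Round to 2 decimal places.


Peak = 23.8 * 2.64 = 62.83 MPa

62.83


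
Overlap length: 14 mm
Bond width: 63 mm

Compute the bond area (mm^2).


Bond area = 14 * 63 = 882 mm^2

882


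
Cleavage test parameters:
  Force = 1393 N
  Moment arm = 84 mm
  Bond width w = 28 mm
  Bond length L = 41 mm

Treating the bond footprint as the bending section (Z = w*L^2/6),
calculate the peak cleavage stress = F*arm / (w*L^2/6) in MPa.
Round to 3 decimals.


M = 1393 * 84 = 117012 N*mm
Z = 28 * 41^2 / 6 = 47068 / 6 mm^3
sigma = M / Z = 6 * 117012 / 47068 = 702072 / 47068
= 14.916 MPa

14.916


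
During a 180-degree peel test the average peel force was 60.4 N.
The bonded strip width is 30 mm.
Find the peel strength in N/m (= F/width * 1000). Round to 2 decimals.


Peel strength = F/width * 1000
= 60.4 / 30 * 1000
= 2013.33 N/m

2013.33


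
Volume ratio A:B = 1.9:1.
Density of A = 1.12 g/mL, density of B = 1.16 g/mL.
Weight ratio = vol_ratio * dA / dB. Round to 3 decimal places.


Wt ratio = 1.9 * 1.12 / 1.16
= 1.834

1.834


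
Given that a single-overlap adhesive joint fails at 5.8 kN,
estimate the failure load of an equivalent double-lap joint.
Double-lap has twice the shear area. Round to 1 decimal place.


Double-lap factor = 2
Expected load = 5.8 * 2 = 11.6 kN

11.6


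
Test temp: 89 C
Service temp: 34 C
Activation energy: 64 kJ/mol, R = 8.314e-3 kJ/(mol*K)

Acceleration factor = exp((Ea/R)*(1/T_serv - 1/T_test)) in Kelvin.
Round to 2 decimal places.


AF = exp((64/0.008314)*(1/307.15 - 1/362.15))
= 44.98

44.98


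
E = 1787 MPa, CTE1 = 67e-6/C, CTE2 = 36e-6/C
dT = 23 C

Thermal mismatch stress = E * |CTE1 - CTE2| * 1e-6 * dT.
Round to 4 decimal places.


= 1787 * 31e-6 * 23
= 1.2741 MPa

1.2741


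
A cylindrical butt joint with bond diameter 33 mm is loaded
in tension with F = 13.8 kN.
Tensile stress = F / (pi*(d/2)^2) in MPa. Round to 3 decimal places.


Area = pi * (33/2)^2 = 855.2986 mm^2
Stress = 13.8*1000 / 855.2986
= 16.135 MPa

16.135


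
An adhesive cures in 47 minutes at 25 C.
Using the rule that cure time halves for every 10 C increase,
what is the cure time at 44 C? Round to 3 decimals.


Factor = 2^((44 - 25) / 10) = 3.7321
Cure time = 47 / 3.7321
= 12.593 minutes

12.593


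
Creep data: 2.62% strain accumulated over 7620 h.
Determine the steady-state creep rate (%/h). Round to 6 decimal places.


Rate = 2.62 / 7620 = 0.000344 %/h

0.000344


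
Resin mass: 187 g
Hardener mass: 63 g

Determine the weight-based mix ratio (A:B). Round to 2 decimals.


Ratio = 187 / 63 = 2.97

2.97


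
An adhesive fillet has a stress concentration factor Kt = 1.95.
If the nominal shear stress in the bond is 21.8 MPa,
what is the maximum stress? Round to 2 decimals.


Max stress = 21.8 * 1.95 = 42.51 MPa

42.51


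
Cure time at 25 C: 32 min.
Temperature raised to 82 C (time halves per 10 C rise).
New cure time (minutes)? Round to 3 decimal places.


Acceleration factor = 2^(57/10) = 51.9842
New time = 32 / 51.9842 = 0.616 min

0.616


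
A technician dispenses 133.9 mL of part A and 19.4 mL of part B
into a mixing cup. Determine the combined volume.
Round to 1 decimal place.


Combined volume = 133.9 + 19.4
= 153.3 mL

153.3


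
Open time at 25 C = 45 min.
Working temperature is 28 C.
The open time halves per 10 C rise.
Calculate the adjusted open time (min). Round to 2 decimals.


factor = 2^((28 - 25) / 10) = 1.2311
ot = 45 / 1.2311 = 36.55 min

36.55


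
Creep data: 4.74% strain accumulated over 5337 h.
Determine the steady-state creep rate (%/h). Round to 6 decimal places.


Rate = 4.74 / 5337 = 0.000888 %/h

0.000888


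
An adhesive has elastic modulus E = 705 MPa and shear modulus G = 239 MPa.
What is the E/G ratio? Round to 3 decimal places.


E/G = 705 / 239 = 2.950

2.950


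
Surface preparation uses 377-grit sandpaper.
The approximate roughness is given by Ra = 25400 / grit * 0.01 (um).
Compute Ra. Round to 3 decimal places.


Ra = 25400 / 377 * 0.01
= 254 / 377
= 0.674 um

0.674


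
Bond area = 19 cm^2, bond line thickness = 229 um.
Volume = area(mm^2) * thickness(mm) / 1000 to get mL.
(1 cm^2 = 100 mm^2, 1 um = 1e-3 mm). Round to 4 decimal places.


area_mm2 = 19 * 100 = 1900
blt_mm = 229 * 1e-3 = 0.229
vol_mm3 = 1900 * 0.229 = 435.1
vol_mL = 435.1 / 1000 = 0.4351 mL

0.4351


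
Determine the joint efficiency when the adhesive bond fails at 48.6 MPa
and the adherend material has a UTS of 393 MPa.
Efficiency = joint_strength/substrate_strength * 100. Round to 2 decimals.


Joint efficiency = 48.6 / 393 * 100
= 12.37%

12.37


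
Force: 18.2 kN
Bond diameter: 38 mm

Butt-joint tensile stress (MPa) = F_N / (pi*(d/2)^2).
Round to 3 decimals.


F_N = 18.2 * 1000 = 18200.0 N
A = pi*(19.0)^2 = 1134.1149 mm^2
stress = 18200.0 / 1134.1149 = 16.048 MPa

16.048


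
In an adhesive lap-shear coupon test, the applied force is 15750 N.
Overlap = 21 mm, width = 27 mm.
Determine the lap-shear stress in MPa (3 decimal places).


stress = F / (overlap * width)
= 15750 / (21 * 27)
= 27.778 MPa

27.778


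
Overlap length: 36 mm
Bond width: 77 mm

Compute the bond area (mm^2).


Bond area = 36 * 77 = 2772 mm^2

2772


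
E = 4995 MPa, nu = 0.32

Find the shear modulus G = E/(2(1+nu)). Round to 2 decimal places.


G = 4995 / (2 * 1.32)
= 1892.05 MPa

1892.05


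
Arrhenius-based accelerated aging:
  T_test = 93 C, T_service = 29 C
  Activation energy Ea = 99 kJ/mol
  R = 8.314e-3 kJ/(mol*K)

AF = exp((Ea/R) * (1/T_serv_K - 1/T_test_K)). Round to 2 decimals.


T_test_K = 366.15, T_serv_K = 302.15
AF = exp((99/8.314e-3) * (1/302.15 - 1/366.15))
= 980.91

980.91


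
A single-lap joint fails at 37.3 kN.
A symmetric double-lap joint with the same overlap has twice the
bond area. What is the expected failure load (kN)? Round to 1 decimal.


Double-lap load = 2 * 37.3 = 74.6 kN

74.6


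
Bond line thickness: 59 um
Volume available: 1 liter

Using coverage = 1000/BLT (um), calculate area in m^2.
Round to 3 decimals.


1 L = 1e6 mm^3, thickness = 59 um = 0.059 mm
Area = 1e6 / 0.059 mm^2 = (1e6 / 0.059) / 1e6 m^2 = 1000 / 59 m^2
= 16.949 m^2

16.949


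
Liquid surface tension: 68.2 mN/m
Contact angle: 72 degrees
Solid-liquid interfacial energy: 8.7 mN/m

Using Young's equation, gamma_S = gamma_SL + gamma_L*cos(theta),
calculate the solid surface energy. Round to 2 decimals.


gamma_S = 8.7 + 68.2 * cos(72)
= 29.77 mN/m

29.77


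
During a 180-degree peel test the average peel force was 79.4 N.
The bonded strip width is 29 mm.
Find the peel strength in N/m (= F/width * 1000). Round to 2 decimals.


Peel strength = F/width * 1000
= 79.4 / 29 * 1000
= 2737.93 N/m

2737.93


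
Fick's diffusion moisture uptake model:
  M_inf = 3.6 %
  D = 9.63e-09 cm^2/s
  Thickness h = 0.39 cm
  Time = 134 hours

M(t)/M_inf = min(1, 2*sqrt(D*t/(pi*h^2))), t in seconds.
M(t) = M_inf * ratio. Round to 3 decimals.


t_sec = 134 * 3600 = 482400
ratio = 2*sqrt(9.63e-09*482400/(pi*0.39^2))
= min(1, 0.197200)
= 0.197200
M(t) = 3.6 * 0.197200 = 0.710 %

0.710


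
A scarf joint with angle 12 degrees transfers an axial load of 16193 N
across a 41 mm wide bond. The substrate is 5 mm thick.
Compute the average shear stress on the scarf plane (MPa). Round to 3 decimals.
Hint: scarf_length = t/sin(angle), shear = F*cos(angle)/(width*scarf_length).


scarf_length = 5 / sin(12 deg) = 24.0487 mm
cos(12 deg) = 0.978148
shear stress = 16193 * 0.978148 / (41 * 24.0487)
= 16.064 MPa

16.064


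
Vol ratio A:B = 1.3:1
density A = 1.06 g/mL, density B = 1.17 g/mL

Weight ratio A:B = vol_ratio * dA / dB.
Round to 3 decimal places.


Weight ratio = 1.3 * 1.06 / 1.17
= 1.178

1.178


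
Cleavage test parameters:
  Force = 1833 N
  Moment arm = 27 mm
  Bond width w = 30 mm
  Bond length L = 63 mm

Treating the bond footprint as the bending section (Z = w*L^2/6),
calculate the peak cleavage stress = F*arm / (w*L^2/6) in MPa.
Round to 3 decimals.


M = 1833 * 27 = 49491 N*mm
Z = 30 * 63^2 / 6 = 119070 / 6 mm^3
sigma = M / Z = 6 * 49491 / 119070 = 296946 / 119070
= 2.494 MPa

2.494


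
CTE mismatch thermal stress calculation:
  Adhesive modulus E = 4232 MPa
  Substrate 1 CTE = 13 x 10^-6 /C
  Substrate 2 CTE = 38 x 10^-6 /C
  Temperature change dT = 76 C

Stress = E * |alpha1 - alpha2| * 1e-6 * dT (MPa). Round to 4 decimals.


delta_alpha = |13 - 38| = 25 x 10^-6/C
Stress = 4232 * 25e-6 * 76
= 8.0408 MPa

8.0408


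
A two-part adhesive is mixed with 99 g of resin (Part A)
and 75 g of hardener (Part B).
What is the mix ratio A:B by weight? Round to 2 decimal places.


Mix ratio = mass_A / mass_B
= 99 / 75
= 1.32

1.32


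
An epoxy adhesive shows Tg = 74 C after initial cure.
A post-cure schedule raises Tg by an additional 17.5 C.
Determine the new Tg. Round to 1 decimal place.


New Tg = 74 + 17.5
= 91.5 C

91.5


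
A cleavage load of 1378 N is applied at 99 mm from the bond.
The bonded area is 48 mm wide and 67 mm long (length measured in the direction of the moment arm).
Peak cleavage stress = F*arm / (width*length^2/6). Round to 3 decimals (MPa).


Moment = 1378 * 99 = 136422 N*mm
Section modulus = 48 * 4489 / 6 = 215472 / 6 mm^3
Stress = 136422 / (215472 / 6) = 818532 / 215472
= 3.799 MPa

3.799


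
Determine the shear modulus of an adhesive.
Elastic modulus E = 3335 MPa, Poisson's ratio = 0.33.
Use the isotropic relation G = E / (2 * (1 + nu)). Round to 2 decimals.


G = 3335 / (2*(1+0.33)) = 3335 / 2.66
= 1253.76 MPa

1253.76


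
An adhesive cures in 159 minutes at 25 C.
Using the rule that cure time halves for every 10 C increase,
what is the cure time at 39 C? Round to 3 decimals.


Factor = 2^((39 - 25) / 10) = 2.6390
Cure time = 159 / 2.6390
= 60.250 minutes

60.250


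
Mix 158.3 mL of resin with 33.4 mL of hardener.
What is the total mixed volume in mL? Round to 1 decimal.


Total = 158.3 + 33.4 = 191.7 mL

191.7


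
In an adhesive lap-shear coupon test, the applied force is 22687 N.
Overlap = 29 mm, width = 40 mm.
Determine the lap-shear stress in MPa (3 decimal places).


stress = F / (overlap * width)
= 22687 / (29 * 40)
= 19.558 MPa

19.558


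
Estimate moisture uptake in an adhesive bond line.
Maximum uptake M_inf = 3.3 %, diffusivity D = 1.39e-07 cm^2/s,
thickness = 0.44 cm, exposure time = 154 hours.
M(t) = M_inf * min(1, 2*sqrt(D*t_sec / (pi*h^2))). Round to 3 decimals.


Convert time: 154 h = 554400 s
ratio = min(1, 2*sqrt(1.39e-07*554400/(pi*0.44^2)))
= 0.711904
M(t) = 3.3 * 0.711904 = 2.349%

2.349


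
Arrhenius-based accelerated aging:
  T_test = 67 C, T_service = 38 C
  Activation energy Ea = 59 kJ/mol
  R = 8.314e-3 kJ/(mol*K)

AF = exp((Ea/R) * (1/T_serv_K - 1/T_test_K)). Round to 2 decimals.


T_test_K = 340.15, T_serv_K = 311.15
AF = exp((59/8.314e-3) * (1/311.15 - 1/340.15))
= 6.99

6.99


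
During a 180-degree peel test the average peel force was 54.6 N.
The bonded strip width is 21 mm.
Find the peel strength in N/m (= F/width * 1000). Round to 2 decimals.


Peel strength = F/width * 1000
= 54.6 / 21 * 1000
= 2600.00 N/m

2600.00


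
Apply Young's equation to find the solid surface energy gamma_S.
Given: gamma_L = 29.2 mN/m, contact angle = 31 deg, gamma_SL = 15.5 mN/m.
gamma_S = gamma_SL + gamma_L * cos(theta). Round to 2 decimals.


theta_rad = 31 * pi/180 = 0.541052
gamma_S = 15.5 + 29.2 * cos(0.541052)
= 40.53 mN/m

40.53


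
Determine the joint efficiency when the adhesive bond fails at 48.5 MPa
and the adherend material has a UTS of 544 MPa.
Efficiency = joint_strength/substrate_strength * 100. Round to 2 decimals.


Joint efficiency = 48.5 / 544 * 100
= 8.92%

8.92


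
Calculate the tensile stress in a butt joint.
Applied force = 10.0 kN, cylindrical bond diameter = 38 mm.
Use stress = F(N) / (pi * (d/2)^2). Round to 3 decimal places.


A = pi * 19.0^2 = 1134.1149 mm^2
sigma = 10000.0 / 1134.1149 = 8.817 MPa

8.817


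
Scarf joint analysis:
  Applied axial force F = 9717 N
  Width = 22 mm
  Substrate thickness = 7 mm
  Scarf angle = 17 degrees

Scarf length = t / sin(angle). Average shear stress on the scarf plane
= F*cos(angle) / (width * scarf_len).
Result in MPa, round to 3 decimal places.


Scarf length = 7 / sin(17 deg) = 23.9421 mm
cos(17 deg) = 0.956305
Shear = 9717 * 0.956305 / (22 * 23.9421)
= 17.642 MPa

17.642


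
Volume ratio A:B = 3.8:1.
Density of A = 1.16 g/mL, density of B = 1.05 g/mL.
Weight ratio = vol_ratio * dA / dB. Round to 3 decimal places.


Wt ratio = 3.8 * 1.16 / 1.05
= 4.198

4.198


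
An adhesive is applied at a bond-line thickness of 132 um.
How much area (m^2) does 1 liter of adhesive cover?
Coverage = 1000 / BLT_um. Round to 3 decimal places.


Coverage = 1000 / 132 = 7.576 m^2

7.576


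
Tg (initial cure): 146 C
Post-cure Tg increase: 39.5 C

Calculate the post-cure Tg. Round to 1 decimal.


Post-cure Tg = 146 + 39.5 = 185.5 C

185.5


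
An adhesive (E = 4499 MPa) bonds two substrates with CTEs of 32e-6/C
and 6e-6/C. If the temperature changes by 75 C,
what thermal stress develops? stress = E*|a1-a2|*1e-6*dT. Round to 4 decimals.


Stress = 4499 * |32 - 6| * 1e-6 * 75
= 8.7731 MPa

8.7731


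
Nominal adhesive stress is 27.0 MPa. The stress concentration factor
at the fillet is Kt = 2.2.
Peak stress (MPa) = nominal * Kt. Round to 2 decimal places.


Peak = 27.0 * 2.2 = 59.40 MPa

59.40


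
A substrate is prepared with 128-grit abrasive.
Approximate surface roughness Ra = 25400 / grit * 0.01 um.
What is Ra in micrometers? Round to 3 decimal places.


Ra = 25400 / 128 * 0.01 = 1.984 um

1.984


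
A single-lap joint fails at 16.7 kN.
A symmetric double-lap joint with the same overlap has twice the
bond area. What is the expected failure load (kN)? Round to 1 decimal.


Double-lap load = 2 * 16.7 = 33.4 kN

33.4


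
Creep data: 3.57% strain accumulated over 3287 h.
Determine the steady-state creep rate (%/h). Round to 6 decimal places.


Rate = 3.57 / 3287 = 0.001086 %/h

0.001086


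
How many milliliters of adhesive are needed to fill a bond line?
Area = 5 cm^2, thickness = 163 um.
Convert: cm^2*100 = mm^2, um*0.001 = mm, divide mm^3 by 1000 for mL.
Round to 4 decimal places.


= (5 * 100) * (163 * 0.001) / 1000
= 0.0815 mL

0.0815


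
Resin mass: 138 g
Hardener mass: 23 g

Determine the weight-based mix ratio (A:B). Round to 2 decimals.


Ratio = 138 / 23 = 6.00

6.00


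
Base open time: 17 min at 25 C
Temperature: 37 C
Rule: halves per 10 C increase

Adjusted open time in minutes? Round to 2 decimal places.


Acceleration = 2^((37-25)/10) = 2.2974
Open time = 17 / 2.2974 = 7.40 min

7.40


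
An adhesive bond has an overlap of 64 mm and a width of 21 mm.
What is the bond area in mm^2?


Bond area = overlap * width
= 64 * 21
= 1344 mm^2

1344


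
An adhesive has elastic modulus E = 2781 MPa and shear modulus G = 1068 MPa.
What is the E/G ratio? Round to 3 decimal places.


E/G = 2781 / 1068 = 2.604

2.604


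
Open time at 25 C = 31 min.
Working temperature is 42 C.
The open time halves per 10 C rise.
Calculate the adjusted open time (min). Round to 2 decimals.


factor = 2^((42 - 25) / 10) = 3.2490
ot = 31 / 3.2490 = 9.54 min

9.54


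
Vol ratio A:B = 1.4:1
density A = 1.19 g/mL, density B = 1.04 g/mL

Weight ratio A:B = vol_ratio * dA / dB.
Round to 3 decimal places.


Weight ratio = 1.4 * 1.19 / 1.04
= 1.602

1.602


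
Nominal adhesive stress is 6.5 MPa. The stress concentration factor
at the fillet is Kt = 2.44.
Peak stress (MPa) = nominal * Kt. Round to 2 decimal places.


Peak = 6.5 * 2.44 = 15.86 MPa

15.86


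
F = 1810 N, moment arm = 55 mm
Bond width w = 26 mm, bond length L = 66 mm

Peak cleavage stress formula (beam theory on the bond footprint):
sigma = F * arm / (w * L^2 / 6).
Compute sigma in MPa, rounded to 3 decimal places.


sigma = (1810 * 55) / (26 * 4356 / 6)
= 99550 * 6 / 113256
= 597300 / 113256
= 5.274 MPa

5.274


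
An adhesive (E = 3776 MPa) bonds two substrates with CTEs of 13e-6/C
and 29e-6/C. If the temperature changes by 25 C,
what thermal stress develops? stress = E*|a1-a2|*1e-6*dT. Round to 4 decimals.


Stress = 3776 * |13 - 29| * 1e-6 * 25
= 1.5104 MPa

1.5104


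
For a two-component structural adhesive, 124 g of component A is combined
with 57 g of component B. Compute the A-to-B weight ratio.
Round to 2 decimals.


Weight ratio A:B = 124 / 57
= 2.18

2.18


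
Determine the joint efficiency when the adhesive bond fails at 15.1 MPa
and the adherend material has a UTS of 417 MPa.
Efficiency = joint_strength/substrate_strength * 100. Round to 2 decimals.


Joint efficiency = 15.1 / 417 * 100
= 3.62%

3.62


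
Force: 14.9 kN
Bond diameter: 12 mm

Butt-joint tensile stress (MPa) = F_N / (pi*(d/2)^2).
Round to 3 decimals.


F_N = 14.9 * 1000 = 14900.0 N
A = pi*(6.0)^2 = 113.0973 mm^2
stress = 14900.0 / 113.0973 = 131.745 MPa

131.745


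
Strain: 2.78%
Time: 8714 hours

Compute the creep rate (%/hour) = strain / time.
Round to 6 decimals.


Creep rate = 2.78 / 8714
= 0.000319 %/h

0.000319


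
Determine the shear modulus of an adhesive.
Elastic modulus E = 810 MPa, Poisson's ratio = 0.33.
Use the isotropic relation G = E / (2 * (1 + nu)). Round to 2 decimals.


G = 810 / (2*(1+0.33)) = 810 / 2.66
= 304.51 MPa

304.51


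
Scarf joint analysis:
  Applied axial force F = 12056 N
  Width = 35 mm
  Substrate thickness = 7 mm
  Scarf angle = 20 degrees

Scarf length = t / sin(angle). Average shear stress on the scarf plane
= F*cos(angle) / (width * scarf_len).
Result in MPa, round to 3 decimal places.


Scarf length = 7 / sin(20 deg) = 20.4666 mm
cos(20 deg) = 0.939693
Shear = 12056 * 0.939693 / (35 * 20.4666)
= 15.815 MPa

15.815


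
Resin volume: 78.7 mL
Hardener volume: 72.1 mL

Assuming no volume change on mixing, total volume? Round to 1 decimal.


V_total = 78.7 + 72.1 = 150.8 mL

150.8


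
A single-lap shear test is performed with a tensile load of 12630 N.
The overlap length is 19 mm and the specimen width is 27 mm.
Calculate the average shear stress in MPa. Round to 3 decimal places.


Shear stress = F / (overlap * width)
= 12630 / (19 * 27)
= 12630 / 513
= 24.620 MPa

24.620


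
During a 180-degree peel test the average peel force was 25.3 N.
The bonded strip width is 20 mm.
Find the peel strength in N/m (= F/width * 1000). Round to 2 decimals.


Peel strength = F/width * 1000
= 25.3 / 20 * 1000
= 1265.00 N/m

1265.00


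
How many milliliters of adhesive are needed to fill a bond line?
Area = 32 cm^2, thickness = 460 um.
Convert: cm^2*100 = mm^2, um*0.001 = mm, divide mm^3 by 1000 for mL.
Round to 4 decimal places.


= (32 * 100) * (460 * 0.001) / 1000
= 1.4720 mL

1.4720


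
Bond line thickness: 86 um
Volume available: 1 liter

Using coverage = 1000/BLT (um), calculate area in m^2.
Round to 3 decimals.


1 L = 1e6 mm^3, thickness = 86 um = 0.086 mm
Area = 1e6 / 0.086 mm^2 = (1e6 / 0.086) / 1e6 m^2 = 1000 / 86 m^2
= 11.628 m^2

11.628


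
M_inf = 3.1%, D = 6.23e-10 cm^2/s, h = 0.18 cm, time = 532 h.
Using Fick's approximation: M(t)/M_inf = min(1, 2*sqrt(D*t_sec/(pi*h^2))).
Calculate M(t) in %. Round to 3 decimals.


t = 1915200 s
ratio = min(1, 2*sqrt(6.23e-10*1915200/(pi*0.0324)))
= 0.216538
M(t) = 3.1 * 0.216538 = 0.671%

0.671


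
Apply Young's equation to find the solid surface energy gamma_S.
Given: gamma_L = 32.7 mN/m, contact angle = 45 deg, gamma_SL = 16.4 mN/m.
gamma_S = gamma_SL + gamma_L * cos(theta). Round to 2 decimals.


theta_rad = 45 * pi/180 = 0.785398
gamma_S = 16.4 + 32.7 * cos(0.785398)
= 39.52 mN/m

39.52


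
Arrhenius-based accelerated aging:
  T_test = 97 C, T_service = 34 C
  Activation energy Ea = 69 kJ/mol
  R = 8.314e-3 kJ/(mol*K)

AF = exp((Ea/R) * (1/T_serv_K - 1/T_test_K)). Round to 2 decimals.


T_test_K = 370.15, T_serv_K = 307.15
AF = exp((69/8.314e-3) * (1/307.15 - 1/370.15))
= 99.37

99.37


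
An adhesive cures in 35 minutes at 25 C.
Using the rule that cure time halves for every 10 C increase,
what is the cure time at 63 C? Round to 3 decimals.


Factor = 2^((63 - 25) / 10) = 13.9288
Cure time = 35 / 13.9288
= 2.513 minutes

2.513


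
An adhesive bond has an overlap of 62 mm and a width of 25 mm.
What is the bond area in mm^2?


Bond area = overlap * width
= 62 * 25
= 1550 mm^2

1550


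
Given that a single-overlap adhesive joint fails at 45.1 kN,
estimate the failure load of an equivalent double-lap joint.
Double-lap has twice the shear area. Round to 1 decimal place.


Double-lap factor = 2
Expected load = 45.1 * 2 = 90.2 kN

90.2


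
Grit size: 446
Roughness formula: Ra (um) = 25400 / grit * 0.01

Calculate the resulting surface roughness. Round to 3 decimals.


Ra = 25400 / 446 * 0.01
= 0.570 um

0.570


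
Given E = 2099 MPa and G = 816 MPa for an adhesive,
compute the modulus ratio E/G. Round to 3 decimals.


E/G ratio = 2099 / 816 = 2.572

2.572


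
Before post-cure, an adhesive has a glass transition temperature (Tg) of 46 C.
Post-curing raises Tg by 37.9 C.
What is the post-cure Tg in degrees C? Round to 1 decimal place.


Tg_post = Tg_base + delta_Tg
= 46 + 37.9
= 83.9 C

83.9


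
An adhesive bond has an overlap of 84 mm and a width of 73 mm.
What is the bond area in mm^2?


Bond area = overlap * width
= 84 * 73
= 6132 mm^2

6132


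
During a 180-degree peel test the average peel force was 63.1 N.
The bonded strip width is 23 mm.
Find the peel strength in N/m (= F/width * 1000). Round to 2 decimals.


Peel strength = F/width * 1000
= 63.1 / 23 * 1000
= 2743.48 N/m

2743.48


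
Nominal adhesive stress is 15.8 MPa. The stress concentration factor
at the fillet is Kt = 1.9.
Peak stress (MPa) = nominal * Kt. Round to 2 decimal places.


Peak = 15.8 * 1.9 = 30.02 MPa

30.02


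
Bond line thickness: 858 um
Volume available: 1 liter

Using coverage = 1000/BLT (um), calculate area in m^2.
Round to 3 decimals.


1 L = 1e6 mm^3, thickness = 858 um = 0.858 mm
Area = 1e6 / 0.858 mm^2 = (1e6 / 0.858) / 1e6 m^2 = 1000 / 858 m^2
= 1.166 m^2

1.166


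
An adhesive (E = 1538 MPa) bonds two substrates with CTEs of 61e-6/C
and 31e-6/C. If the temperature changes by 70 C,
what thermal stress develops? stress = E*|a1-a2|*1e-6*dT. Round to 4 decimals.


Stress = 1538 * |61 - 31| * 1e-6 * 70
= 3.2298 MPa

3.2298


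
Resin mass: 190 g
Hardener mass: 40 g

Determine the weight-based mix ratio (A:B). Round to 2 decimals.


Ratio = 190 / 40 = 4.75

4.75


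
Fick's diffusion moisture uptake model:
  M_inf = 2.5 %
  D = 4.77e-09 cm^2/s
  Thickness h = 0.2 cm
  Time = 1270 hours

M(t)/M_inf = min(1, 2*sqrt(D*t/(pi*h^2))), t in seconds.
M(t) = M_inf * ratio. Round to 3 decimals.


t_sec = 1270 * 3600 = 4572000
ratio = 2*sqrt(4.77e-09*4572000/(pi*0.2^2))
= min(1, 0.833177)
= 0.833177
M(t) = 2.5 * 0.833177 = 2.083 %

2.083


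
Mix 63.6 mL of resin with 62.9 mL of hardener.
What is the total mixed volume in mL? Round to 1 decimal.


Total = 63.6 + 62.9 = 126.5 mL

126.5


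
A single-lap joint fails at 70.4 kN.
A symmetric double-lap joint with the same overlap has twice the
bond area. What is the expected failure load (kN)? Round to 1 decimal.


Double-lap load = 2 * 70.4 = 140.8 kN

140.8


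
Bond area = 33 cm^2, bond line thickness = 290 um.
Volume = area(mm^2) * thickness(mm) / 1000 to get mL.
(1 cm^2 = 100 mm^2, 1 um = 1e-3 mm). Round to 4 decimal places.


area_mm2 = 33 * 100 = 3300
blt_mm = 290 * 1e-3 = 0.29
vol_mm3 = 3300 * 0.29 = 957.0
vol_mL = 957.0 / 1000 = 0.9570 mL

0.9570


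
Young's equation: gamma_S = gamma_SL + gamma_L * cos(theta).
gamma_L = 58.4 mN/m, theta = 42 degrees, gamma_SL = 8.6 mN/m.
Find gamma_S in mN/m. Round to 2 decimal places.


cos(42 deg) = 0.743145
gamma_S = 8.6 + 58.4 * 0.743145
= 52.00 mN/m

52.00


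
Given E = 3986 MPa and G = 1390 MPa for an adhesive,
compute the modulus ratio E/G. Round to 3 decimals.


E/G ratio = 3986 / 1390 = 2.868

2.868


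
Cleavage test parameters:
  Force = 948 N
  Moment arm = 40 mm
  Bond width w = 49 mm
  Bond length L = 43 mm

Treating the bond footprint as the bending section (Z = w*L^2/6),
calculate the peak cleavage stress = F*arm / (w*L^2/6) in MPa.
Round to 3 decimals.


M = 948 * 40 = 37920 N*mm
Z = 49 * 43^2 / 6 = 90601 / 6 mm^3
sigma = M / Z = 6 * 37920 / 90601 = 227520 / 90601
= 2.511 MPa

2.511


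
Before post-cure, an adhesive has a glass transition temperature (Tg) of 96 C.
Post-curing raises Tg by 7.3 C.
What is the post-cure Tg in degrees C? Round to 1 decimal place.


Tg_post = Tg_base + delta_Tg
= 96 + 7.3
= 103.3 C

103.3


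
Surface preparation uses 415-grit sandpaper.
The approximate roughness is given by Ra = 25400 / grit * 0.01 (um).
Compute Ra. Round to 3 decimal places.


Ra = 25400 / 415 * 0.01
= 254 / 415
= 0.612 um

0.612


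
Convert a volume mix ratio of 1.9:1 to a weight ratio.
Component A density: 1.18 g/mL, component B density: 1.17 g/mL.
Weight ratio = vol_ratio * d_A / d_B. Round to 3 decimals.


= 1.9 * 1.18 / 1.17 = 1.916

1.916


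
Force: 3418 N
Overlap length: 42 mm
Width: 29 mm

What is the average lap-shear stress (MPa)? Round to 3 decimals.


Average shear stress = F / (overlap * width)
= 3418 / (42 * 29)
= 2.806 MPa

2.806


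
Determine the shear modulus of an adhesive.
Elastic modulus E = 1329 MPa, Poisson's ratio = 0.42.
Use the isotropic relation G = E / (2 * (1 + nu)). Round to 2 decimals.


G = 1329 / (2*(1+0.42)) = 1329 / 2.84
= 467.96 MPa

467.96


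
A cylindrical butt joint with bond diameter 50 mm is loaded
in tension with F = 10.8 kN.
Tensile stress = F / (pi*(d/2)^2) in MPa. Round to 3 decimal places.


Area = pi * (50/2)^2 = 1963.4954 mm^2
Stress = 10.8*1000 / 1963.4954
= 5.500 MPa

5.500


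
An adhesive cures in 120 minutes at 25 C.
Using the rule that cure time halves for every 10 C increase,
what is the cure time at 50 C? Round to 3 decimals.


Factor = 2^((50 - 25) / 10) = 5.6569
Cure time = 120 / 5.6569
= 21.213 minutes

21.213


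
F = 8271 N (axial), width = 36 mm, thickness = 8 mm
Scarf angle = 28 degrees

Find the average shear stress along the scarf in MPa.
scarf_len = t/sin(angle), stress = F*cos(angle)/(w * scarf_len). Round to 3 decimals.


scarf_len = 8/sin(28 deg) = 17.0404
cos(28 deg) = 0.882948
stress = 8271*0.882948/(36*17.0404) = 11.904 MPa

11.904


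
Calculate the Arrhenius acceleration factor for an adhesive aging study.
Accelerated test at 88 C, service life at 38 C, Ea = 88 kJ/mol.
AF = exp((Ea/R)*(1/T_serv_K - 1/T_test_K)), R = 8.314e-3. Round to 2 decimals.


T_test = 361.15 K, T_serv = 311.15 K
Ea/R = 88 / 0.008314 = 10584.56
AF = exp(10584.56 * (1/311.15 - 1/361.15))
= 111.01

111.01


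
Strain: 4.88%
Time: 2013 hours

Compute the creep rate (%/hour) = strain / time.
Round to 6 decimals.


Creep rate = 4.88 / 2013
= 0.002424 %/h

0.002424


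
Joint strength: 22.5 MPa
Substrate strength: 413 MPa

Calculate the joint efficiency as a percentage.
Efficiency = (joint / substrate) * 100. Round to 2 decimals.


Efficiency = (22.5 / 413) * 100 = 5.45%

5.45


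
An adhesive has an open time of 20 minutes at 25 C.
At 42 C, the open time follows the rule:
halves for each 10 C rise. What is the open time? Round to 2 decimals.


Factor = 2^((42-25)/10) = 3.2490
Open time = 20 / 3.2490 = 6.16 min

6.16


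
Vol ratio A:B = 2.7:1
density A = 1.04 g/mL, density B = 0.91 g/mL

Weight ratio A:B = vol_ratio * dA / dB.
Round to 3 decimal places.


Weight ratio = 2.7 * 1.04 / 0.91
= 3.086

3.086


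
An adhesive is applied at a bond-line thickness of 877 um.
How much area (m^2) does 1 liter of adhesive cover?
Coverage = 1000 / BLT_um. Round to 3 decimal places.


Coverage = 1000 / 877 = 1.140 m^2

1.140


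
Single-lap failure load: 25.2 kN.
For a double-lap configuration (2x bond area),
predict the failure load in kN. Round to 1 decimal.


Failure load = 25.2 * 2 = 50.4 kN

50.4


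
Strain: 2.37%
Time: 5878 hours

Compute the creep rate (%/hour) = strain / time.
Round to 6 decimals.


Creep rate = 2.37 / 5878
= 0.000403 %/h

0.000403


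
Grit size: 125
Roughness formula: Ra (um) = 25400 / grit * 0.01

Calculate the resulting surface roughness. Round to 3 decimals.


Ra = 25400 / 125 * 0.01
= 2.032 um

2.032
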